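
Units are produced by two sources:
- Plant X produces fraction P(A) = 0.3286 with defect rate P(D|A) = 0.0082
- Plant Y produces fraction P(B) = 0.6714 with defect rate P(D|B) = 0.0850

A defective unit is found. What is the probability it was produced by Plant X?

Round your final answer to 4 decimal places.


Let A = from Plant X, D = defective

Given:
- P(A) = 0.3286, P(B) = 0.6714
- P(D|A) = 0.0082, P(D|B) = 0.0850

Step 1: Find P(D)
P(D) = P(D|A)P(A) + P(D|B)P(B)
     = 0.0082 × 0.3286 + 0.0850 × 0.6714
     = 0.00269452 + 0.05706900
     = 0.05976352

Step 2: Apply Bayes' theorem
P(A|D) = P(D|A)P(A) / P(D)
       = 0.00269452 / 0.05976352
       = 0.0451


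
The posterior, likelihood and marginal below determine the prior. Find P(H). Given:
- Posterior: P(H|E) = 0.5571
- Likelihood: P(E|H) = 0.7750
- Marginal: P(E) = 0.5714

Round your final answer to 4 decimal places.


From Bayes' theorem: P(H|E) = P(E|H) × P(H) / P(E)

Rearranging for P(H):
P(H) = P(H|E) × P(E) / P(E|H)
     = 0.5571 × 0.5714 / 0.7750
     = 0.31832694 / 0.7750
     = 0.4107


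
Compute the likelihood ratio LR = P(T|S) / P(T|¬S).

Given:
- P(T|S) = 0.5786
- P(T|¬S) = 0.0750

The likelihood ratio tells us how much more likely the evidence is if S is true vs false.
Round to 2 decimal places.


Likelihood Ratio (LR) = P(T|S) / P(T|¬S)

LR = 0.5786 / 0.0750
   = 7.71

The evidence is 7.71 times more likely if S is true than if S is false.
LR > 1, so observing T raises the odds in favor of S.


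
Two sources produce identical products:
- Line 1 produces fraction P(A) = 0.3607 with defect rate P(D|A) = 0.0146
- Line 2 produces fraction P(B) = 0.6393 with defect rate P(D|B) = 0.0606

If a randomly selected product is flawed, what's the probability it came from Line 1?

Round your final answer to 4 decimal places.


Let A = from Line 1, D = flawed

Given:
- P(A) = 0.3607, P(B) = 0.6393
- P(D|A) = 0.0146, P(D|B) = 0.0606

Step 1: Find P(D)
P(D) = P(D|A)P(A) + P(D|B)P(B)
     = 0.0146 × 0.3607 + 0.0606 × 0.6393
     = 0.00526622 + 0.03874158
     = 0.04400780

Step 2: Apply Bayes' theorem
P(A|D) = P(D|A)P(A) / P(D)
       = 0.00526622 / 0.04400780
       = 0.1197


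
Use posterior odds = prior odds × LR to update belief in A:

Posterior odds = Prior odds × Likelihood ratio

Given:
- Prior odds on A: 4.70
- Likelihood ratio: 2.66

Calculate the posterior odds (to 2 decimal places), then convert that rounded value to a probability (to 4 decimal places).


Step 1: Calculate posterior odds
Posterior odds = Prior odds × LR
               = 4.70 × 2.66
               = 12.50

Step 2: Convert to probability
P(A|E) = Posterior odds / (1 + Posterior odds)
       = 12.50 / (1 + 12.50)
       = 12.50 / 13.50
       = 0.9259

The evidence increased P(A) from 0.8246 to 0.9259.


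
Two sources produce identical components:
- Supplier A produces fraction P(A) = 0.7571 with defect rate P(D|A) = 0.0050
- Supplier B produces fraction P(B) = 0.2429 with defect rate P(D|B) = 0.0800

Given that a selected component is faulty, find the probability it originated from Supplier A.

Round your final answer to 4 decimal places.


Let A = from Supplier A, D = faulty

Given:
- P(A) = 0.7571, P(B) = 0.2429
- P(D|A) = 0.0050, P(D|B) = 0.0800

Step 1: Find P(D)
P(D) = P(D|A)P(A) + P(D|B)P(B)
     = 0.0050 × 0.7571 + 0.0800 × 0.2429
     = 0.00378550 + 0.01943200
     = 0.02321750

Step 2: Apply Bayes' theorem
P(A|D) = P(D|A)P(A) / P(D)
       = 0.00378550 / 0.02321750
       = 0.1630


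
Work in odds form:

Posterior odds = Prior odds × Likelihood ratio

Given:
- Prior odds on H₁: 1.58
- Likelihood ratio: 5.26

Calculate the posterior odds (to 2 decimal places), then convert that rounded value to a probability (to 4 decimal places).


Step 1: Calculate posterior odds
Posterior odds = Prior odds × LR
               = 1.58 × 5.26
               = 8.31

Step 2: Convert to probability
P(H₁|E) = Posterior odds / (1 + Posterior odds)
       = 8.31 / (1 + 8.31)
       = 8.31 / 9.31
       = 0.8926

The evidence increased P(H₁) from 0.6124 to 0.8926.


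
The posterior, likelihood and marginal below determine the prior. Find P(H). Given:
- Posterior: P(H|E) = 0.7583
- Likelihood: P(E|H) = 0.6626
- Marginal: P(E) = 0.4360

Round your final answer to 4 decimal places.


From Bayes' theorem: P(H|E) = P(E|H) × P(H) / P(E)

Rearranging for P(H):
P(H) = P(H|E) × P(E) / P(E|H)
     = 0.7583 × 0.4360 / 0.6626
     = 0.33061880 / 0.6626
     = 0.4990


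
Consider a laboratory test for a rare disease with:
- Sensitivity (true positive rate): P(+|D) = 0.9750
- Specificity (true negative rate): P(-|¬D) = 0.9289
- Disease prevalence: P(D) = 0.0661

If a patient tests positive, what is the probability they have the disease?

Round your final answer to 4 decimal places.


Let D = has disease, + = positive test

Given:
- P(D) = 0.0661 (prevalence)
- P(+|D) = 0.9750 (sensitivity)
- P(-|¬D) = 0.9289 (specificity)
- P(+|¬D) = 0.0711 (false positive rate = 1 - specificity)

Step 1: Find P(+)
P(+) = P(+|D)P(D) + P(+|¬D)P(¬D)
     = 0.9750 × 0.0661 + 0.0711 × 0.9339
     = 0.06444750 + 0.06640029
     = 0.13084779

Step 2: Apply Bayes' theorem for P(D|+)
P(D|+) = P(+|D)P(D) / P(+)
       = 0.06444750 / 0.13084779
       = 0.4925


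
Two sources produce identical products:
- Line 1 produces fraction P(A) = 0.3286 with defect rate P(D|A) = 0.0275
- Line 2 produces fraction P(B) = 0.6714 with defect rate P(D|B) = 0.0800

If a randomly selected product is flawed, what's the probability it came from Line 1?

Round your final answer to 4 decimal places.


Let A = from Line 1, D = flawed

Given:
- P(A) = 0.3286, P(B) = 0.6714
- P(D|A) = 0.0275, P(D|B) = 0.0800

Step 1: Find P(D)
P(D) = P(D|A)P(A) + P(D|B)P(B)
     = 0.0275 × 0.3286 + 0.0800 × 0.6714
     = 0.00903650 + 0.05371200
     = 0.06274850

Step 2: Apply Bayes' theorem
P(A|D) = P(D|A)P(A) / P(D)
       = 0.00903650 / 0.06274850
       = 0.1440


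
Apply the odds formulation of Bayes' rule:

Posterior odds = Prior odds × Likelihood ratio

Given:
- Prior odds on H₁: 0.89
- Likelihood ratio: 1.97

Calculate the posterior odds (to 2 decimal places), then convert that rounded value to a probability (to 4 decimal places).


Step 1: Calculate posterior odds
Posterior odds = Prior odds × LR
               = 0.89 × 1.97
               = 1.75

Step 2: Convert to probability
P(H₁|E) = Posterior odds / (1 + Posterior odds)
       = 1.75 / (1 + 1.75)
       = 1.75 / 2.75
       = 0.6364

The evidence increased P(H₁) from 0.4709 to 0.6364.


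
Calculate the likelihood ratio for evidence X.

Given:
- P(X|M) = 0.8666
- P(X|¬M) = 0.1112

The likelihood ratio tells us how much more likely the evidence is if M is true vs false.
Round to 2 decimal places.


Likelihood Ratio (LR) = P(X|M) / P(X|¬M)

LR = 0.8666 / 0.1112
   = 7.79

The evidence is 7.79 times more likely if M is true than if M is false.
Since LR > 1, the evidence supports M over ¬M.


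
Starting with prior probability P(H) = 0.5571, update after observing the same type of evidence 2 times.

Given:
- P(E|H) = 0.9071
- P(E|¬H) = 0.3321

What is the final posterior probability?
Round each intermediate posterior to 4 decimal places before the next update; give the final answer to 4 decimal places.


Sequential Bayesian updating:

Initial prior: P(H) = 0.5571

Update 1:
  P(E) = 0.9071 × 0.5571 + 0.3321 × 0.4429 = 0.50534541 + 0.14708709 = 0.65243250
  P(H|E) = 0.50534541 / 0.65243250 = 0.7746

Update 2:
  P(E) = 0.9071 × 0.7746 + 0.3321 × 0.2254 = 0.70263966 + 0.07485534 = 0.77749500
  P(H|E) = 0.70263966 / 0.77749500 = 0.9037

Final posterior: 0.9037


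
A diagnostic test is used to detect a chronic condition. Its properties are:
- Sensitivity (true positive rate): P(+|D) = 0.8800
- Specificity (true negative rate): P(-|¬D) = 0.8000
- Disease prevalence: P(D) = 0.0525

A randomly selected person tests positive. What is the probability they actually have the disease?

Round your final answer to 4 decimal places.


Let D = has disease, + = positive test

Given:
- P(D) = 0.0525 (prevalence)
- P(+|D) = 0.8800 (sensitivity)
- P(-|¬D) = 0.8000 (specificity)
- P(+|¬D) = 0.2000 (false positive rate = 1 - specificity)

Step 1: Find P(+)
P(+) = P(+|D)P(D) + P(+|¬D)P(¬D)
     = 0.8800 × 0.0525 + 0.2000 × 0.9475
     = 0.04620000 + 0.18950000
     = 0.23570000

Step 2: Apply Bayes' theorem for P(D|+)
P(D|+) = P(+|D)P(D) / P(+)
       = 0.04620000 / 0.23570000
       = 0.1960


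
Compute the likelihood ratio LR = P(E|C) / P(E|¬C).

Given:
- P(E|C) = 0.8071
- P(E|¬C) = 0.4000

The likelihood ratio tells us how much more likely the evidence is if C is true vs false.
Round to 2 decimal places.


Likelihood Ratio (LR) = P(E|C) / P(E|¬C)

LR = 0.8071 / 0.4000
   = 2.02

The evidence is 2.02 times more likely if C is true than if C is false.
Because LR exceeds 1, E is evidence for C.


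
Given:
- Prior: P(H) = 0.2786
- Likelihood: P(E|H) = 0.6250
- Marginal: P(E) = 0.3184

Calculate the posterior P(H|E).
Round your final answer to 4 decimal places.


Using Bayes' theorem:

P(H|E) = P(E|H) × P(H) / P(E)
       = 0.6250 × 0.2786 / 0.3184
       = 0.17412500 / 0.3184
       = 0.5469

The evidence strengthens our belief in H.
Prior: 0.2786 → Posterior: 0.5469


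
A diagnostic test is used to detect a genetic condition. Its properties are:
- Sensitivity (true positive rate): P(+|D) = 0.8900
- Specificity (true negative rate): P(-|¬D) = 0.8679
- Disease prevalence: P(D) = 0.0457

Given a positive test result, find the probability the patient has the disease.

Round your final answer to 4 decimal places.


Let D = has disease, + = positive test

Given:
- P(D) = 0.0457 (prevalence)
- P(+|D) = 0.8900 (sensitivity)
- P(-|¬D) = 0.8679 (specificity)
- P(+|¬D) = 0.1321 (false positive rate = 1 - specificity)

Step 1: Find P(+)
P(+) = P(+|D)P(D) + P(+|¬D)P(¬D)
     = 0.8900 × 0.0457 + 0.1321 × 0.9543
     = 0.04067300 + 0.12606303
     = 0.16673603

Step 2: Apply Bayes' theorem for P(D|+)
P(D|+) = P(+|D)P(D) / P(+)
       = 0.04067300 / 0.16673603
       = 0.2439


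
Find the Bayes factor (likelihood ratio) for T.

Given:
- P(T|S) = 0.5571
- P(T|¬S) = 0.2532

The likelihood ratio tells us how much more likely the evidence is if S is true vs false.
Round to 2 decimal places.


Likelihood Ratio (LR) = P(T|S) / P(T|¬S)

LR = 0.5571 / 0.2532
   = 2.20

The evidence is 2.20 times more likely if S is true than if S is false.
Since LR > 1, the evidence supports S over ¬S.


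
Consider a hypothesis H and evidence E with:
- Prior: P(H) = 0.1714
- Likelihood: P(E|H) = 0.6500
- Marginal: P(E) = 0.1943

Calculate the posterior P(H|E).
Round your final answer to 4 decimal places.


Using Bayes' theorem:

P(H|E) = P(E|H) × P(H) / P(E)
       = 0.6500 × 0.1714 / 0.1943
       = 0.11141000 / 0.1943
       = 0.5734

The evidence strengthens our belief in H.
Prior: 0.1714 → Posterior: 0.5734


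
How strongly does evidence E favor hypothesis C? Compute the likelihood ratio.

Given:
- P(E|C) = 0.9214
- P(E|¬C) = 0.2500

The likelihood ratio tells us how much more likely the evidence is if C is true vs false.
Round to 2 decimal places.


Likelihood Ratio (LR) = P(E|C) / P(E|¬C)

LR = 0.9214 / 0.2500
   = 3.69

The evidence is 3.69 times more likely if C is true than if C is false.
LR > 1, so observing E raises the odds in favor of C.


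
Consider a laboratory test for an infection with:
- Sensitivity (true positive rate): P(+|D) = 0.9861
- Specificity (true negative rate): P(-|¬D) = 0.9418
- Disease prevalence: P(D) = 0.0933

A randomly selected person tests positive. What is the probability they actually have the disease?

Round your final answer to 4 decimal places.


Let D = has disease, + = positive test

Given:
- P(D) = 0.0933 (prevalence)
- P(+|D) = 0.9861 (sensitivity)
- P(-|¬D) = 0.9418 (specificity)
- P(+|¬D) = 0.0582 (false positive rate = 1 - specificity)

Step 1: Find P(+)
P(+) = P(+|D)P(D) + P(+|¬D)P(¬D)
     = 0.9861 × 0.0933 + 0.0582 × 0.9067
     = 0.09200313 + 0.05276994
     = 0.14477307

Step 2: Apply Bayes' theorem for P(D|+)
P(D|+) = P(+|D)P(D) / P(+)
       = 0.09200313 / 0.14477307
       = 0.6355


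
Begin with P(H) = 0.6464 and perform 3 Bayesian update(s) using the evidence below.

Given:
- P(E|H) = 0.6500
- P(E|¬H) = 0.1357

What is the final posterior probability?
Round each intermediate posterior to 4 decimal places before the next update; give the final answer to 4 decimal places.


Sequential Bayesian updating:

Initial prior: P(H) = 0.6464

Update 1:
  P(E) = 0.6500 × 0.6464 + 0.1357 × 0.3536 = 0.42016000 + 0.04798352 = 0.46814352
  P(H|E) = 0.42016000 / 0.46814352 = 0.8975

Update 2:
  P(E) = 0.6500 × 0.8975 + 0.1357 × 0.1025 = 0.58337500 + 0.01390925 = 0.59728425
  P(H|E) = 0.58337500 / 0.59728425 = 0.9767

Update 3:
  P(E) = 0.6500 × 0.9767 + 0.1357 × 0.0233 = 0.63485500 + 0.00316181 = 0.63801681
  P(H|E) = 0.63485500 / 0.63801681 = 0.9950

Final posterior: 0.9950


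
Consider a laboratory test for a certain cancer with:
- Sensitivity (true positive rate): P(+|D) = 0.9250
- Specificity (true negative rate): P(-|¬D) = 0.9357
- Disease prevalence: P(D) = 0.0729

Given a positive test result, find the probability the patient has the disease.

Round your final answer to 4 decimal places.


Let D = has disease, + = positive test

Given:
- P(D) = 0.0729 (prevalence)
- P(+|D) = 0.9250 (sensitivity)
- P(-|¬D) = 0.9357 (specificity)
- P(+|¬D) = 0.0643 (false positive rate = 1 - specificity)

Step 1: Find P(+)
P(+) = P(+|D)P(D) + P(+|¬D)P(¬D)
     = 0.9250 × 0.0729 + 0.0643 × 0.9271
     = 0.06743250 + 0.05961253
     = 0.12704503

Step 2: Apply Bayes' theorem for P(D|+)
P(D|+) = P(+|D)P(D) / P(+)
       = 0.06743250 / 0.12704503
       = 0.5308


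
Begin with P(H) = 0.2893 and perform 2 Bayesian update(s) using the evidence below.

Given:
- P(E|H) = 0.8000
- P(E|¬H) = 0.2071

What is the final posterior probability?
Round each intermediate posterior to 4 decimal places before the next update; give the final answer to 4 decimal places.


Sequential Bayesian updating:

Initial prior: P(H) = 0.2893

Update 1:
  P(E) = 0.8000 × 0.2893 + 0.2071 × 0.7107 = 0.23144000 + 0.14718597 = 0.37862597
  P(H|E) = 0.23144000 / 0.37862597 = 0.6113

Update 2:
  P(E) = 0.8000 × 0.6113 + 0.2071 × 0.3887 = 0.48904000 + 0.08049977 = 0.56953977
  P(H|E) = 0.48904000 / 0.56953977 = 0.8587

Final posterior: 0.8587


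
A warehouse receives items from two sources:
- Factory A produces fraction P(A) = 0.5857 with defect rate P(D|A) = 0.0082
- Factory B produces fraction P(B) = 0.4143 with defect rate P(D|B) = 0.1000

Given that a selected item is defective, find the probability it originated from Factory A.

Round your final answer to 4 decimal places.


Let A = from Factory A, D = defective

Given:
- P(A) = 0.5857, P(B) = 0.4143
- P(D|A) = 0.0082, P(D|B) = 0.1000

Step 1: Find P(D)
P(D) = P(D|A)P(A) + P(D|B)P(B)
     = 0.0082 × 0.5857 + 0.1000 × 0.4143
     = 0.00480274 + 0.04143000
     = 0.04623274

Step 2: Apply Bayes' theorem
P(A|D) = P(D|A)P(A) / P(D)
       = 0.00480274 / 0.04623274
       = 0.1039


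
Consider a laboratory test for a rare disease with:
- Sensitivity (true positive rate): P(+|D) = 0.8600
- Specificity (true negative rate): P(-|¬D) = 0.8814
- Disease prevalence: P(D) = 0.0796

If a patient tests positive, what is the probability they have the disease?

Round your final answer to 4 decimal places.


Let D = has disease, + = positive test

Given:
- P(D) = 0.0796 (prevalence)
- P(+|D) = 0.8600 (sensitivity)
- P(-|¬D) = 0.8814 (specificity)
- P(+|¬D) = 0.1186 (false positive rate = 1 - specificity)

Step 1: Find P(+)
P(+) = P(+|D)P(D) + P(+|¬D)P(¬D)
     = 0.8600 × 0.0796 + 0.1186 × 0.9204
     = 0.06845600 + 0.10915944
     = 0.17761544

Step 2: Apply Bayes' theorem for P(D|+)
P(D|+) = P(+|D)P(D) / P(+)
       = 0.06845600 / 0.17761544
       = 0.3854


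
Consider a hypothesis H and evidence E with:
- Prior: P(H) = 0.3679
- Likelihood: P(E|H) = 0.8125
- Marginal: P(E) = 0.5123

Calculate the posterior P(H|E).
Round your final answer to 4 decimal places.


Using Bayes' theorem:

P(H|E) = P(E|H) × P(H) / P(E)
       = 0.8125 × 0.3679 / 0.5123
       = 0.29891875 / 0.5123
       = 0.5835

The evidence strengthens our belief in H.
Prior: 0.3679 → Posterior: 0.5835


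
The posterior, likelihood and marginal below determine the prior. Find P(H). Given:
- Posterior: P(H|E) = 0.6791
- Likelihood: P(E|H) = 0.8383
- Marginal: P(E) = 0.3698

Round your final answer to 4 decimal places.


From Bayes' theorem: P(H|E) = P(E|H) × P(H) / P(E)

Rearranging for P(H):
P(H) = P(H|E) × P(E) / P(E|H)
     = 0.6791 × 0.3698 / 0.8383
     = 0.25113118 / 0.8383
     = 0.2996


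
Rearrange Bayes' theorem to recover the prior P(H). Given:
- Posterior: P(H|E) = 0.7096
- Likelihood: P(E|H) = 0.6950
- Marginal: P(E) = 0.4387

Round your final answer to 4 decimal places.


From Bayes' theorem: P(H|E) = P(E|H) × P(H) / P(E)

Rearranging for P(H):
P(H) = P(H|E) × P(E) / P(E|H)
     = 0.7096 × 0.4387 / 0.6950
     = 0.31130152 / 0.6950
     = 0.4479


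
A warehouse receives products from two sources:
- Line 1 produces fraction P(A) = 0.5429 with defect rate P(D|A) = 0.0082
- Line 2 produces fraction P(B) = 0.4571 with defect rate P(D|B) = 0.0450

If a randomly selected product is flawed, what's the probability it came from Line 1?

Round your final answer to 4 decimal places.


Let A = from Line 1, D = flawed

Given:
- P(A) = 0.5429, P(B) = 0.4571
- P(D|A) = 0.0082, P(D|B) = 0.0450

Step 1: Find P(D)
P(D) = P(D|A)P(A) + P(D|B)P(B)
     = 0.0082 × 0.5429 + 0.0450 × 0.4571
     = 0.00445178 + 0.02056950
     = 0.02502128

Step 2: Apply Bayes' theorem
P(A|D) = P(D|A)P(A) / P(D)
       = 0.00445178 / 0.02502128
       = 0.1779


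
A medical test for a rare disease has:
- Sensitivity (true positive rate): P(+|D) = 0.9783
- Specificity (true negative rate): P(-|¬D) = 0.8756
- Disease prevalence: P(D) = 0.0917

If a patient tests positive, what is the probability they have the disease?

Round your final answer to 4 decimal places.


Let D = has disease, + = positive test

Given:
- P(D) = 0.0917 (prevalence)
- P(+|D) = 0.9783 (sensitivity)
- P(-|¬D) = 0.8756 (specificity)
- P(+|¬D) = 0.1244 (false positive rate = 1 - specificity)

Step 1: Find P(+)
P(+) = P(+|D)P(D) + P(+|¬D)P(¬D)
     = 0.9783 × 0.0917 + 0.1244 × 0.9083
     = 0.08971011 + 0.11299252
     = 0.20270263

Step 2: Apply Bayes' theorem for P(D|+)
P(D|+) = P(+|D)P(D) / P(+)
       = 0.08971011 / 0.20270263
       = 0.4426


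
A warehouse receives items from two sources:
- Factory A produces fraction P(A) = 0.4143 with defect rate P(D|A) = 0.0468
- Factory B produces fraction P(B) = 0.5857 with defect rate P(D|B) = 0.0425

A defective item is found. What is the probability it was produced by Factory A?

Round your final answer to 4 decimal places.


Let A = from Factory A, D = defective

Given:
- P(A) = 0.4143, P(B) = 0.5857
- P(D|A) = 0.0468, P(D|B) = 0.0425

Step 1: Find P(D)
P(D) = P(D|A)P(A) + P(D|B)P(B)
     = 0.0468 × 0.4143 + 0.0425 × 0.5857
     = 0.01938924 + 0.02489225
     = 0.04428149

Step 2: Apply Bayes' theorem
P(A|D) = P(D|A)P(A) / P(D)
       = 0.01938924 / 0.04428149
       = 0.4379


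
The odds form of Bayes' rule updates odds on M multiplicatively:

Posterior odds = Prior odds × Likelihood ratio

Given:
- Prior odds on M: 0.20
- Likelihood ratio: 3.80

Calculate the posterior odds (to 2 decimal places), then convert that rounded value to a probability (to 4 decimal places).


Step 1: Calculate posterior odds
Posterior odds = Prior odds × LR
               = 0.20 × 3.80
               = 0.76

Step 2: Convert to probability
P(M|E) = Posterior odds / (1 + Posterior odds)
       = 0.76 / (1 + 0.76)
       = 0.76 / 1.76
       = 0.4318

The evidence increased P(M) from 0.1667 to 0.4318.


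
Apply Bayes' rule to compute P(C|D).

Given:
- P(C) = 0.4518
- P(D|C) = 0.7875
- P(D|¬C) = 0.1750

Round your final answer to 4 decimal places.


Bayes' theorem: P(C|D) = P(D|C) × P(C) / P(D)

Step 1: Calculate P(D) using law of total probability
P(D) = P(D|C)P(C) + P(D|¬C)P(¬C)
     = 0.7875 × 0.4518 + 0.1750 × 0.5482
     = 0.35579250 + 0.09593500
     = 0.45172750

Step 2: Apply Bayes' theorem
P(C|D) = P(D|C) × P(C) / P(D)
       = 0.35579250 / 0.45172750
       = 0.7876


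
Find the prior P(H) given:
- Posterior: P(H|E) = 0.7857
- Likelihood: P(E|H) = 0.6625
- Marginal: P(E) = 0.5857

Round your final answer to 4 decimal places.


From Bayes' theorem: P(H|E) = P(E|H) × P(H) / P(E)

Rearranging for P(H):
P(H) = P(H|E) × P(E) / P(E|H)
     = 0.7857 × 0.5857 / 0.6625
     = 0.46018449 / 0.6625
     = 0.6946


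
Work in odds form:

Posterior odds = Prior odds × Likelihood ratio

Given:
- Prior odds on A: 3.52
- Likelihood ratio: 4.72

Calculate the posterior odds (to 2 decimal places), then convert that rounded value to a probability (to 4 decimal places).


Step 1: Calculate posterior odds
Posterior odds = Prior odds × LR
               = 3.52 × 4.72
               = 16.61

Step 2: Convert to probability
P(A|E) = Posterior odds / (1 + Posterior odds)
       = 16.61 / (1 + 16.61)
       = 16.61 / 17.61
       = 0.9432

The evidence increased P(A) from 0.7788 to 0.9432.


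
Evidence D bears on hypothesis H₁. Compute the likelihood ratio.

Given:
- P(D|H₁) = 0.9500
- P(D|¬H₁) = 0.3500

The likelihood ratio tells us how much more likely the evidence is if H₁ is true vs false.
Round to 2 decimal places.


Likelihood Ratio (LR) = P(D|H₁) / P(D|¬H₁)

LR = 0.9500 / 0.3500
   = 2.71

The evidence is 2.71 times more likely if H₁ is true than if H₁ is false.
Since LR > 1, the evidence supports H₁ over ¬H₁.


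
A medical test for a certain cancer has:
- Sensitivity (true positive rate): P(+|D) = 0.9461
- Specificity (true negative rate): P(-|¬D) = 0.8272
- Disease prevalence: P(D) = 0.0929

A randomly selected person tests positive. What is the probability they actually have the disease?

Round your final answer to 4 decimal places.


Let D = has disease, + = positive test

Given:
- P(D) = 0.0929 (prevalence)
- P(+|D) = 0.9461 (sensitivity)
- P(-|¬D) = 0.8272 (specificity)
- P(+|¬D) = 0.1728 (false positive rate = 1 - specificity)

Step 1: Find P(+)
P(+) = P(+|D)P(D) + P(+|¬D)P(¬D)
     = 0.9461 × 0.0929 + 0.1728 × 0.9071
     = 0.08789269 + 0.15674688
     = 0.24463957

Step 2: Apply Bayes' theorem for P(D|+)
P(D|+) = P(+|D)P(D) / P(+)
       = 0.08789269 / 0.24463957
       = 0.3593


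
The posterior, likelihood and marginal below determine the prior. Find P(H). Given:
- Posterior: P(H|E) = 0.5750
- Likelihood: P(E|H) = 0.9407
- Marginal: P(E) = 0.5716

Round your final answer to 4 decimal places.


From Bayes' theorem: P(H|E) = P(E|H) × P(H) / P(E)

Rearranging for P(H):
P(H) = P(H|E) × P(E) / P(E|H)
     = 0.5750 × 0.5716 / 0.9407
     = 0.32867000 / 0.9407
     = 0.3494


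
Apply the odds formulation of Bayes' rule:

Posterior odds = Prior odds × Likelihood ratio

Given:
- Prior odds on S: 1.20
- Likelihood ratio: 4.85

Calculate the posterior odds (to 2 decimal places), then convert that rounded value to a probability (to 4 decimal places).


Step 1: Calculate posterior odds
Posterior odds = Prior odds × LR
               = 1.20 × 4.85
               = 5.82

Step 2: Convert to probability
P(S|E) = Posterior odds / (1 + Posterior odds)
       = 5.82 / (1 + 5.82)
       = 5.82 / 6.82
       = 0.8534

The evidence increased P(S) from 0.5455 to 0.8534.


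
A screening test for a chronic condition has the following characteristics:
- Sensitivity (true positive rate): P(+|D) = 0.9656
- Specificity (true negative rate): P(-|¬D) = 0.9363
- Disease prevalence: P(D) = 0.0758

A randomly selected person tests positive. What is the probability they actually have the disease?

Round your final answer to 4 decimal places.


Let D = has disease, + = positive test

Given:
- P(D) = 0.0758 (prevalence)
- P(+|D) = 0.9656 (sensitivity)
- P(-|¬D) = 0.9363 (specificity)
- P(+|¬D) = 0.0637 (false positive rate = 1 - specificity)

Step 1: Find P(+)
P(+) = P(+|D)P(D) + P(+|¬D)P(¬D)
     = 0.9656 × 0.0758 + 0.0637 × 0.9242
     = 0.07319248 + 0.05887154
     = 0.13206402

Step 2: Apply Bayes' theorem for P(D|+)
P(D|+) = P(+|D)P(D) / P(+)
       = 0.07319248 / 0.13206402
       = 0.5542


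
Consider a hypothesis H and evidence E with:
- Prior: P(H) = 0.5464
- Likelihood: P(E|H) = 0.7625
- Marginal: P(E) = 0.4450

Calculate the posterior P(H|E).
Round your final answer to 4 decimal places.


Using Bayes' theorem:

P(H|E) = P(E|H) × P(H) / P(E)
       = 0.7625 × 0.5464 / 0.4450
       = 0.41663000 / 0.4450
       = 0.9362

The evidence strengthens our belief in H.
Prior: 0.5464 → Posterior: 0.9362


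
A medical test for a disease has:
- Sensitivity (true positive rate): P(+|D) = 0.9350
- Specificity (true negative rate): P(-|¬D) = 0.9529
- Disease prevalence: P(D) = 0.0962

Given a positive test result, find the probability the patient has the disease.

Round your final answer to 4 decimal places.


Let D = has disease, + = positive test

Given:
- P(D) = 0.0962 (prevalence)
- P(+|D) = 0.9350 (sensitivity)
- P(-|¬D) = 0.9529 (specificity)
- P(+|¬D) = 0.0471 (false positive rate = 1 - specificity)

Step 1: Find P(+)
P(+) = P(+|D)P(D) + P(+|¬D)P(¬D)
     = 0.9350 × 0.0962 + 0.0471 × 0.9038
     = 0.08994700 + 0.04256898
     = 0.13251598

Step 2: Apply Bayes' theorem for P(D|+)
P(D|+) = P(+|D)P(D) / P(+)
       = 0.08994700 / 0.13251598
       = 0.6788


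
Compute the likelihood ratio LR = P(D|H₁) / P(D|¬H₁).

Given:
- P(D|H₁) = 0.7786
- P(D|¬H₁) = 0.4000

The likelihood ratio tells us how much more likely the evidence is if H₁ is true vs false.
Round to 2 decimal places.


Likelihood Ratio (LR) = P(D|H₁) / P(D|¬H₁)

LR = 0.7786 / 0.4000
   = 1.95

The evidence is 1.95 times more likely if H₁ is true than if H₁ is false.
Because LR exceeds 1, D is evidence for H₁.


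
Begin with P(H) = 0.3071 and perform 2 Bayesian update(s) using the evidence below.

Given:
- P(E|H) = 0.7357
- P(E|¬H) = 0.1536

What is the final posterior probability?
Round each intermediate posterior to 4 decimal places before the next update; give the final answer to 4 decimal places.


Sequential Bayesian updating:

Initial prior: P(H) = 0.3071

Update 1:
  P(E) = 0.7357 × 0.3071 + 0.1536 × 0.6929 = 0.22593347 + 0.10642944 = 0.33236291
  P(H|E) = 0.22593347 / 0.33236291 = 0.6798

Update 2:
  P(E) = 0.7357 × 0.6798 + 0.1536 × 0.3202 = 0.50012886 + 0.04918272 = 0.54931158
  P(H|E) = 0.50012886 / 0.54931158 = 0.9105

Final posterior: 0.9105


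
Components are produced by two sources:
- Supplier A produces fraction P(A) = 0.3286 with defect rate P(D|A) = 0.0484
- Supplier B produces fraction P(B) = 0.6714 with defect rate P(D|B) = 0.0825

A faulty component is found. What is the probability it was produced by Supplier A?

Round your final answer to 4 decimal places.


Let A = from Supplier A, D = faulty

Given:
- P(A) = 0.3286, P(B) = 0.6714
- P(D|A) = 0.0484, P(D|B) = 0.0825

Step 1: Find P(D)
P(D) = P(D|A)P(A) + P(D|B)P(B)
     = 0.0484 × 0.3286 + 0.0825 × 0.6714
     = 0.01590424 + 0.05539050
     = 0.07129474

Step 2: Apply Bayes' theorem
P(A|D) = P(D|A)P(A) / P(D)
       = 0.01590424 / 0.07129474
       = 0.2231


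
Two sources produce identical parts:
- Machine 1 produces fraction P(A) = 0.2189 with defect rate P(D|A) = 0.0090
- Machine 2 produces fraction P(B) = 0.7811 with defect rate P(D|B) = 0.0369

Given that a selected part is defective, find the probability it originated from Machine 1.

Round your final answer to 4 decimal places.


Let A = from Machine 1, D = defective

Given:
- P(A) = 0.2189, P(B) = 0.7811
- P(D|A) = 0.0090, P(D|B) = 0.0369

Step 1: Find P(D)
P(D) = P(D|A)P(A) + P(D|B)P(B)
     = 0.0090 × 0.2189 + 0.0369 × 0.7811
     = 0.00197010 + 0.02882259
     = 0.03079269

Step 2: Apply Bayes' theorem
P(A|D) = P(D|A)P(A) / P(D)
       = 0.00197010 / 0.03079269
       = 0.0640


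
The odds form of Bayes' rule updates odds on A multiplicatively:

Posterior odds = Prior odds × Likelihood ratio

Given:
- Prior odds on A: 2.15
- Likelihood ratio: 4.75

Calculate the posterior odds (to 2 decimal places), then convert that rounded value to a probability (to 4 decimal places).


Step 1: Calculate posterior odds
Posterior odds = Prior odds × LR
               = 2.15 × 4.75
               = 10.21

Step 2: Convert to probability
P(A|E) = Posterior odds / (1 + Posterior odds)
       = 10.21 / (1 + 10.21)
       = 10.21 / 11.21
       = 0.9108

The evidence increased P(A) from 0.6825 to 0.9108.


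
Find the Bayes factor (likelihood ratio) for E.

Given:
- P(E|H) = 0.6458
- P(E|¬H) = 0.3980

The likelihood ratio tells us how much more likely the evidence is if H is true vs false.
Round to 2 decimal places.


Likelihood Ratio (LR) = P(E|H) / P(E|¬H)

LR = 0.6458 / 0.3980
   = 1.62

The evidence is 1.62 times more likely if H is true than if H is false.
Because LR exceeds 1, E is evidence for H.


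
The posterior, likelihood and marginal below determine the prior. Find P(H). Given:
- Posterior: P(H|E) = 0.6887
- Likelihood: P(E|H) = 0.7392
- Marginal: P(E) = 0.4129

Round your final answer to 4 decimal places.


From Bayes' theorem: P(H|E) = P(E|H) × P(H) / P(E)

Rearranging for P(H):
P(H) = P(H|E) × P(E) / P(E|H)
     = 0.6887 × 0.4129 / 0.7392
     = 0.28436423 / 0.7392
     = 0.3847


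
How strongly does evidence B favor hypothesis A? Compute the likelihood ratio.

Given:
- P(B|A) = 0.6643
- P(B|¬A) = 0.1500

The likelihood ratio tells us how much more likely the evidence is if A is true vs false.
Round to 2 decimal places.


Likelihood Ratio (LR) = P(B|A) / P(B|¬A)

LR = 0.6643 / 0.1500
   = 4.43

The evidence is 4.43 times more likely if A is true than if A is false.
LR > 1, so observing B raises the odds in favor of A.


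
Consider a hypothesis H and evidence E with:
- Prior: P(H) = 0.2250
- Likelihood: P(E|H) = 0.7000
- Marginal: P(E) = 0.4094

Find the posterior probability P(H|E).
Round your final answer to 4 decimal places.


Using Bayes' theorem:

P(H|E) = P(E|H) × P(H) / P(E)
       = 0.7000 × 0.2250 / 0.4094
       = 0.15750000 / 0.4094
       = 0.3847

The evidence strengthens our belief in H.
Prior: 0.2250 → Posterior: 0.3847


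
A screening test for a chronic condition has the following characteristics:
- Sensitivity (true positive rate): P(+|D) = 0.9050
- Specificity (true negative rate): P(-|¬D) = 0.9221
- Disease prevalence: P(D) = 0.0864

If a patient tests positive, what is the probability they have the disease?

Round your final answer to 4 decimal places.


Let D = has disease, + = positive test

Given:
- P(D) = 0.0864 (prevalence)
- P(+|D) = 0.9050 (sensitivity)
- P(-|¬D) = 0.9221 (specificity)
- P(+|¬D) = 0.0779 (false positive rate = 1 - specificity)

Step 1: Find P(+)
P(+) = P(+|D)P(D) + P(+|¬D)P(¬D)
     = 0.9050 × 0.0864 + 0.0779 × 0.9136
     = 0.07819200 + 0.07116944
     = 0.14936144

Step 2: Apply Bayes' theorem for P(D|+)
P(D|+) = P(+|D)P(D) / P(+)
       = 0.07819200 / 0.14936144
       = 0.5235


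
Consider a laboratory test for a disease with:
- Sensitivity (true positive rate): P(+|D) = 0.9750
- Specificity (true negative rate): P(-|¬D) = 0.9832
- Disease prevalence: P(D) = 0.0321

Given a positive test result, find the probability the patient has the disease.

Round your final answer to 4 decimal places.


Let D = has disease, + = positive test

Given:
- P(D) = 0.0321 (prevalence)
- P(+|D) = 0.9750 (sensitivity)
- P(-|¬D) = 0.9832 (specificity)
- P(+|¬D) = 0.0168 (false positive rate = 1 - specificity)

Step 1: Find P(+)
P(+) = P(+|D)P(D) + P(+|¬D)P(¬D)
     = 0.9750 × 0.0321 + 0.0168 × 0.9679
     = 0.03129750 + 0.01626072
     = 0.04755822

Step 2: Apply Bayes' theorem for P(D|+)
P(D|+) = P(+|D)P(D) / P(+)
       = 0.03129750 / 0.04755822
       = 0.6581


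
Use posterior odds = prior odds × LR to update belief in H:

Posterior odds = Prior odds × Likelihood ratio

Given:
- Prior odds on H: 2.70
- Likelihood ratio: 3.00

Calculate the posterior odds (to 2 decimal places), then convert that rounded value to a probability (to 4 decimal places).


Step 1: Calculate posterior odds
Posterior odds = Prior odds × LR
               = 2.70 × 3.00
               = 8.10

Step 2: Convert to probability
P(H|E) = Posterior odds / (1 + Posterior odds)
       = 8.10 / (1 + 8.10)
       = 8.10 / 9.10
       = 0.8901

The evidence increased P(H) from 0.7297 to 0.8901.


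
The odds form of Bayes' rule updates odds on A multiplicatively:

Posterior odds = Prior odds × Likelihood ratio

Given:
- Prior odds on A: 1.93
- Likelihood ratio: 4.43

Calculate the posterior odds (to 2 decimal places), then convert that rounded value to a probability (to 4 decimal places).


Step 1: Calculate posterior odds
Posterior odds = Prior odds × LR
               = 1.93 × 4.43
               = 8.55

Step 2: Convert to probability
P(A|E) = Posterior odds / (1 + Posterior odds)
       = 8.55 / (1 + 8.55)
       = 8.55 / 9.55
       = 0.8953

The evidence increased P(A) from 0.6587 to 0.8953.


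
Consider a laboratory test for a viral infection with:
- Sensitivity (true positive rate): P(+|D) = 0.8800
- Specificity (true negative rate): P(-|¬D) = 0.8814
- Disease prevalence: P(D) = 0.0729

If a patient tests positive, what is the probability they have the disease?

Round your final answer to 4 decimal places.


Let D = has disease, + = positive test

Given:
- P(D) = 0.0729 (prevalence)
- P(+|D) = 0.8800 (sensitivity)
- P(-|¬D) = 0.8814 (specificity)
- P(+|¬D) = 0.1186 (false positive rate = 1 - specificity)

Step 1: Find P(+)
P(+) = P(+|D)P(D) + P(+|¬D)P(¬D)
     = 0.8800 × 0.0729 + 0.1186 × 0.9271
     = 0.06415200 + 0.10995406
     = 0.17410606

Step 2: Apply Bayes' theorem for P(D|+)
P(D|+) = P(+|D)P(D) / P(+)
       = 0.06415200 / 0.17410606
       = 0.3685


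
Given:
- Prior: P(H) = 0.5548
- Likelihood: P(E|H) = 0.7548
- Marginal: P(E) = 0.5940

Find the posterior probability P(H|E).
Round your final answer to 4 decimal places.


Using Bayes' theorem:

P(H|E) = P(E|H) × P(H) / P(E)
       = 0.7548 × 0.5548 / 0.5940
       = 0.41876304 / 0.5940
       = 0.7050

The evidence strengthens our belief in H.
Prior: 0.5548 → Posterior: 0.7050


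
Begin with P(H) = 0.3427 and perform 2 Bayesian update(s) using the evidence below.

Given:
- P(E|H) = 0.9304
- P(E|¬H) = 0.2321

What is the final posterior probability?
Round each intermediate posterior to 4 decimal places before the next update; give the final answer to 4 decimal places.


Sequential Bayesian updating:

Initial prior: P(H) = 0.3427

Update 1:
  P(E) = 0.9304 × 0.3427 + 0.2321 × 0.6573 = 0.31884808 + 0.15255933 = 0.47140741
  P(H|E) = 0.31884808 / 0.47140741 = 0.6764

Update 2:
  P(E) = 0.9304 × 0.6764 + 0.2321 × 0.3236 = 0.62932256 + 0.07510756 = 0.70443012
  P(H|E) = 0.62932256 / 0.70443012 = 0.8934

Final posterior: 0.8934


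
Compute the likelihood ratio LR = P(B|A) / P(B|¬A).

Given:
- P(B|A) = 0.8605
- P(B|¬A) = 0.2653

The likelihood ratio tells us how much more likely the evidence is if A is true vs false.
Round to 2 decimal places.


Likelihood Ratio (LR) = P(B|A) / P(B|¬A)

LR = 0.8605 / 0.2653
   = 3.24

The evidence is 3.24 times more likely if A is true than if A is false.
Since LR > 1, the evidence supports A over ¬A.


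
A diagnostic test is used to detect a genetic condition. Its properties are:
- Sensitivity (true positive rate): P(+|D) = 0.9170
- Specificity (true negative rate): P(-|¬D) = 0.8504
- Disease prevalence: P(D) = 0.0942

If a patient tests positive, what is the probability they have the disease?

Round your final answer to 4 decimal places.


Let D = has disease, + = positive test

Given:
- P(D) = 0.0942 (prevalence)
- P(+|D) = 0.9170 (sensitivity)
- P(-|¬D) = 0.8504 (specificity)
- P(+|¬D) = 0.1496 (false positive rate = 1 - specificity)

Step 1: Find P(+)
P(+) = P(+|D)P(D) + P(+|¬D)P(¬D)
     = 0.9170 × 0.0942 + 0.1496 × 0.9058
     = 0.08638140 + 0.13550768
     = 0.22188908

Step 2: Apply Bayes' theorem for P(D|+)
P(D|+) = P(+|D)P(D) / P(+)
       = 0.08638140 / 0.22188908
       = 0.3893


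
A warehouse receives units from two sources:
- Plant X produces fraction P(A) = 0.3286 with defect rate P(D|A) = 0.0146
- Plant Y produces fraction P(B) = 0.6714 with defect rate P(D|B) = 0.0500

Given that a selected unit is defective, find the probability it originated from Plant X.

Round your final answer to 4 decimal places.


Let A = from Plant X, D = defective

Given:
- P(A) = 0.3286, P(B) = 0.6714
- P(D|A) = 0.0146, P(D|B) = 0.0500

Step 1: Find P(D)
P(D) = P(D|A)P(A) + P(D|B)P(B)
     = 0.0146 × 0.3286 + 0.0500 × 0.6714
     = 0.00479756 + 0.03357000
     = 0.03836756

Step 2: Apply Bayes' theorem
P(A|D) = P(D|A)P(A) / P(D)
       = 0.00479756 / 0.03836756
       = 0.1250


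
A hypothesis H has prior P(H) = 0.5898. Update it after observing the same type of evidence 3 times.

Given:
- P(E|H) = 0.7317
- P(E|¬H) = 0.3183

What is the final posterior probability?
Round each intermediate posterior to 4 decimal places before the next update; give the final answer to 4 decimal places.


Sequential Bayesian updating:

Initial prior: P(H) = 0.5898

Update 1:
  P(E) = 0.7317 × 0.5898 + 0.3183 × 0.4102 = 0.43155666 + 0.13056666 = 0.56212332
  P(H|E) = 0.43155666 / 0.56212332 = 0.7677

Update 2:
  P(E) = 0.7317 × 0.7677 + 0.3183 × 0.2323 = 0.56172609 + 0.07394109 = 0.63566718
  P(H|E) = 0.56172609 / 0.63566718 = 0.8837

Update 3:
  P(E) = 0.7317 × 0.8837 + 0.3183 × 0.1163 = 0.64660329 + 0.03701829 = 0.68362158
  P(H|E) = 0.64660329 / 0.68362158 = 0.9458

Final posterior: 0.9458


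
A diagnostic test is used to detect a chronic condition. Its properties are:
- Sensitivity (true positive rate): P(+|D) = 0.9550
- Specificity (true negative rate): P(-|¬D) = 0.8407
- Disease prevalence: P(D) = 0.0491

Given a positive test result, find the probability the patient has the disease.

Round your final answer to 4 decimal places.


Let D = has disease, + = positive test

Given:
- P(D) = 0.0491 (prevalence)
- P(+|D) = 0.9550 (sensitivity)
- P(-|¬D) = 0.8407 (specificity)
- P(+|¬D) = 0.1593 (false positive rate = 1 - specificity)

Step 1: Find P(+)
P(+) = P(+|D)P(D) + P(+|¬D)P(¬D)
     = 0.9550 × 0.0491 + 0.1593 × 0.9509
     = 0.04689050 + 0.15147837
     = 0.19836887

Step 2: Apply Bayes' theorem for P(D|+)
P(D|+) = P(+|D)P(D) / P(+)
       = 0.04689050 / 0.19836887
       = 0.2364


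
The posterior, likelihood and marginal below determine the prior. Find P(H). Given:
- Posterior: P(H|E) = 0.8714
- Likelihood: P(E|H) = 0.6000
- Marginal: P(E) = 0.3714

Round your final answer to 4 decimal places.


From Bayes' theorem: P(H|E) = P(E|H) × P(H) / P(E)

Rearranging for P(H):
P(H) = P(H|E) × P(E) / P(E|H)
     = 0.8714 × 0.3714 / 0.6000
     = 0.32363796 / 0.6000
     = 0.5394


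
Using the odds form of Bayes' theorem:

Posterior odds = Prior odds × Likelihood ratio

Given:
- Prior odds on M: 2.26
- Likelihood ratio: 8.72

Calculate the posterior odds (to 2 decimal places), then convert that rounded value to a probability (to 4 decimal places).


Step 1: Calculate posterior odds
Posterior odds = Prior odds × LR
               = 2.26 × 8.72
               = 19.71

Step 2: Convert to probability
P(M|E) = Posterior odds / (1 + Posterior odds)
       = 19.71 / (1 + 19.71)
       = 19.71 / 20.71
       = 0.9517

The evidence increased P(M) from 0.6933 to 0.9517.


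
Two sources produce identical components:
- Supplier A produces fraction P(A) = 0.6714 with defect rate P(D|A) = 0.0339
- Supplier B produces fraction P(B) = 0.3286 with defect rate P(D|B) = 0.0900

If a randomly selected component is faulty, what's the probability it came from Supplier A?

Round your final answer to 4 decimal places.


Let A = from Supplier A, D = faulty

Given:
- P(A) = 0.6714, P(B) = 0.3286
- P(D|A) = 0.0339, P(D|B) = 0.0900

Step 1: Find P(D)
P(D) = P(D|A)P(A) + P(D|B)P(B)
     = 0.0339 × 0.6714 + 0.0900 × 0.3286
     = 0.02276046 + 0.02957400
     = 0.05233446

Step 2: Apply Bayes' theorem
P(A|D) = P(D|A)P(A) / P(D)
       = 0.02276046 / 0.05233446
       = 0.4349
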